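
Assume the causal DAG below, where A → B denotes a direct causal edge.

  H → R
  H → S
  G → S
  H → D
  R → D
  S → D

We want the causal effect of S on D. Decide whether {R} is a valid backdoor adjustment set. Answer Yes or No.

Backdoor paths from S to D (paths whose first edge points into S):
  P1: S <- H -> R -> D
  P2: S <- H -> D
Condition 1 (no descendant of S in the set): holds — descendants of S are {D}; none are in {R}.
Condition 2 (every backdoor path blocked by {R}):
  P1: blocked at chain node R ∈ conditioning set.
  P2: open — no interior node is in the conditioning set.
{R} does not satisfy the backdoor criterion.

No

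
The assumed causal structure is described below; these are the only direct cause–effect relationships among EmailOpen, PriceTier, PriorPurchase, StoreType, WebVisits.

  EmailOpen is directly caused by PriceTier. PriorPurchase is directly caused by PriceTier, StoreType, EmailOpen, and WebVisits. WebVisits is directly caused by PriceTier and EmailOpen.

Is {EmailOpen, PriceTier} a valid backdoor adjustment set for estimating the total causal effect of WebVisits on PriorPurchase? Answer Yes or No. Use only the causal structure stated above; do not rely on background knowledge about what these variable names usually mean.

Yes

Backdoor paths from WebVisits to PriorPurchase (paths whose first edge points into WebVisits):
  P1: WebVisits <- PriceTier -> EmailOpen -> PriorPurchase
  P2: WebVisits <- PriceTier -> PriorPurchase
  P3: WebVisits <- EmailOpen <- PriceTier -> PriorPurchase
  P4: WebVisits <- EmailOpen -> PriorPurchase
Condition 1 (no descendant of WebVisits in the set): holds — descendants of WebVisits are {PriorPurchase}; none are in {EmailOpen, PriceTier}.
Condition 2 (every backdoor path blocked by {EmailOpen, PriceTier}):
  P1: blocked at fork node PriceTier ∈ conditioning set.
  P2: blocked at fork node PriceTier ∈ conditioning set.
  P3: blocked at chain node EmailOpen ∈ conditioning set.
  P4: blocked at fork node EmailOpen ∈ conditioning set.
{EmailOpen, PriceTier} satisfies the backdoor criterion.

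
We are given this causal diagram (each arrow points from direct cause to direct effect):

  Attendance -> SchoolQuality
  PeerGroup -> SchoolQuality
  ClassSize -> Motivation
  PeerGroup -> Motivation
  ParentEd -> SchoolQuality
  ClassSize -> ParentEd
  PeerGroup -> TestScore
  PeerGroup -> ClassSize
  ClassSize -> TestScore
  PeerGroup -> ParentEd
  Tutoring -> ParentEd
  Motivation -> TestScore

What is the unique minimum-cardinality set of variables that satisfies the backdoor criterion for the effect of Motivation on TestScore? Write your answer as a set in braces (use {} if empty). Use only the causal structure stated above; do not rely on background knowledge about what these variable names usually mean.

Variables eligible for adjustment (non-descendants of Motivation, excluding Motivation and TestScore): {Attendance, ClassSize, ParentEd, PeerGroup, SchoolQuality, Tutoring}.
Backdoor paths from Motivation to TestScore:
  P1: Motivation <- PeerGroup -> ClassSize -> TestScore
  P2: Motivation <- PeerGroup -> ParentEd <- ClassSize -> TestScore
  P3: Motivation <- PeerGroup -> TestScore
  P4: Motivation <- PeerGroup -> SchoolQuality <- ParentEd <- ClassSize -> TestScore
  P5: Motivation <- ClassSize <- PeerGroup -> TestScore
  P6: Motivation <- ClassSize -> ParentEd <- PeerGroup -> TestScore
  P7: Motivation <- ClassSize -> ParentEd -> SchoolQuality <- PeerGroup -> TestScore
  P8: Motivation <- ClassSize -> TestScore
The empty set is not sufficient: P1 (Motivation <- PeerGroup -> ClassSize -> TestScore) has no collider blocking it and no conditioned non-collider, so it is open.
Try {ClassSize, PeerGroup}:
  P1: blocked at fork node PeerGroup ∈ conditioning set.
  P2: blocked at fork node PeerGroup ∈ conditioning set.
  P3: blocked at fork node PeerGroup ∈ conditioning set.
  P4: blocked at fork node PeerGroup ∈ conditioning set.
  P5: blocked at chain node ClassSize ∈ conditioning set.
  P6: blocked at fork node ClassSize ∈ conditioning set.
  P7: blocked at fork node ClassSize ∈ conditioning set.
  P8: blocked at fork node ClassSize ∈ conditioning set.
{ClassSize, PeerGroup} contains no descendant of Motivation and blocks every backdoor path.
Every element of {ClassSize, PeerGroup} is needed (dropping ClassSize leaves P8 open; dropping PeerGroup leaves P3 open), so no proper subset is valid.
Among all size-2 subsets of the eligible variables, only {ClassSize, PeerGroup} blocks every backdoor path, so it is the unique smallest valid adjustment set.

{ClassSize, PeerGroup}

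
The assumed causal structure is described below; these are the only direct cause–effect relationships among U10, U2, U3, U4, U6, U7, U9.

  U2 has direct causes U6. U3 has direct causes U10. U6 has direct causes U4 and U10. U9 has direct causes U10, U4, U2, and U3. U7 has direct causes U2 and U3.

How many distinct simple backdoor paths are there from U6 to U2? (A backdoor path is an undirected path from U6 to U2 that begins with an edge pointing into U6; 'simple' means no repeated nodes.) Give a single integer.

7

A backdoor path from U6 to U2 is any simple undirected path whose first edge points into U6 (i.e. leaves U6 via a parent).
Parents of U6: {U10, U4}.
Enumerating:
  P1: U6 <- U4 -> U9 <- U10 -> U3 -> U7 <- U2
  P2: U6 <- U4 -> U9 <- U3 -> U7 <- U2
  P3: U6 <- U4 -> U9 <- U2
  P4: U6 <- U10 -> U3 -> U7 <- U2
  P5: U6 <- U10 -> U3 -> U9 <- U2
  P6: U6 <- U10 -> U9 <- U3 -> U7 <- U2
  P7: U6 <- U10 -> U9 <- U2
That exhausts the simple backdoor paths. Count: 7.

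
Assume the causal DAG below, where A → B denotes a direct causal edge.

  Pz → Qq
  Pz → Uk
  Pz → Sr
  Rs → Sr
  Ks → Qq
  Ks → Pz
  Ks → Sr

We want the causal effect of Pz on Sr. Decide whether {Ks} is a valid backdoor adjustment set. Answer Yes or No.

Yes

Backdoor paths from Pz to Sr (paths whose first edge points into Pz):
  P1: Pz <- Ks -> Sr
Condition 1 (no descendant of Pz in the set): holds — descendants of Pz are {Qq, Sr, Uk}; none are in {Ks}.
Condition 2 (every backdoor path blocked by {Ks}):
  P1: blocked at fork node Ks ∈ conditioning set.
{Ks} satisfies the backdoor criterion.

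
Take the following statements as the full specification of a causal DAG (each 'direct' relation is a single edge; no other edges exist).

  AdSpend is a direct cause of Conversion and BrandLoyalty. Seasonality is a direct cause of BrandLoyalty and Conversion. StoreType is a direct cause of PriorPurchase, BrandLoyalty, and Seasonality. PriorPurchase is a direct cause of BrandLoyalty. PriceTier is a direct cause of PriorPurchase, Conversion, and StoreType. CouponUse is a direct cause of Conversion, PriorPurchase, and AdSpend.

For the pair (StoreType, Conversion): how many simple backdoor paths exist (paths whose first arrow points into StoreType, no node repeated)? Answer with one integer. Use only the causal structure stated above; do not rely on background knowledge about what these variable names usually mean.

7

A backdoor path from StoreType to Conversion is any simple undirected path whose first edge points into StoreType (i.e. leaves StoreType via a parent).
Parents of StoreType: {PriceTier}.
Enumerating:
  P1: StoreType <- PriceTier -> PriorPurchase <- CouponUse -> AdSpend -> BrandLoyalty <- Seasonality -> Conversion
  P2: StoreType <- PriceTier -> PriorPurchase <- CouponUse -> AdSpend -> Conversion
  P3: StoreType <- PriceTier -> PriorPurchase <- CouponUse -> Conversion
  P4: StoreType <- PriceTier -> PriorPurchase -> BrandLoyalty <- Seasonality -> Conversion
  P5: StoreType <- PriceTier -> PriorPurchase -> BrandLoyalty <- AdSpend <- CouponUse -> Conversion
  P6: StoreType <- PriceTier -> PriorPurchase -> BrandLoyalty <- AdSpend -> Conversion
  P7: StoreType <- PriceTier -> Conversion
That exhausts the simple backdoor paths. Count: 7.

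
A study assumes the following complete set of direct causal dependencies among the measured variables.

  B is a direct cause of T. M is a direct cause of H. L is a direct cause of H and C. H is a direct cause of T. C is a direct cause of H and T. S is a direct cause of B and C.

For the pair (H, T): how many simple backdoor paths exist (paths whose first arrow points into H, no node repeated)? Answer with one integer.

4

A backdoor path from H to T is any simple undirected path whose first edge points into H (i.e. leaves H via a parent).
Parents of H: {C, L, M}.
Enumerating:
  P1: H <- L -> C <- S -> B -> T
  P2: H <- L -> C -> T
  P3: H <- C <- S -> B -> T
  P4: H <- C -> T
That exhausts the simple backdoor paths. Count: 4.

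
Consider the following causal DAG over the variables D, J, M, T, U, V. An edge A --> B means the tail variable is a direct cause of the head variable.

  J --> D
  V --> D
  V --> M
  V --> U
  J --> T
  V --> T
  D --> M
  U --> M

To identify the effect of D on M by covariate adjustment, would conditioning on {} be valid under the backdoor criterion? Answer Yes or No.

No

Backdoor paths from D to M (paths whose first edge points into D):
  P1: D <- V -> U -> M
  P2: D <- V -> M
  P3: D <- J -> T <- V -> U -> M
  P4: D <- J -> T <- V -> M
Condition 1 (no descendant of D in the set): holds — descendants of D are {M}; none are in {}.
Condition 2 (every backdoor path blocked by {}):
  P1: open — no interior node is in the conditioning set.
  P2: open — no interior node is in the conditioning set.
  P3: blocked at collider T (neither it nor any descendant is in the conditioning set).
  P4: blocked at collider T (neither it nor any descendant is in the conditioning set).
{} does not satisfy the backdoor criterion.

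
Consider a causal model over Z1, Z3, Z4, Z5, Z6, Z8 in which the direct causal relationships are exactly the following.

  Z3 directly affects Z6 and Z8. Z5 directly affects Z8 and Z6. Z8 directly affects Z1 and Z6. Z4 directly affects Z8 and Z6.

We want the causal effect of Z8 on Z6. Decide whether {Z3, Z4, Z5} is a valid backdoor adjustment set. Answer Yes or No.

Backdoor paths from Z8 to Z6 (paths whose first edge points into Z8):
  P1: Z8 <- Z5 -> Z6
  P2: Z8 <- Z3 -> Z6
  P3: Z8 <- Z4 -> Z6
Condition 1 (no descendant of Z8 in the set): holds — descendants of Z8 are {Z1, Z6}; none are in {Z3, Z4, Z5}.
Condition 2 (every backdoor path blocked by {Z3, Z4, Z5}):
  P1: blocked at fork node Z5 ∈ conditioning set.
  P2: blocked at fork node Z3 ∈ conditioning set.
  P3: blocked at fork node Z4 ∈ conditioning set.
{Z3, Z4, Z5} satisfies the backdoor criterion.

Yes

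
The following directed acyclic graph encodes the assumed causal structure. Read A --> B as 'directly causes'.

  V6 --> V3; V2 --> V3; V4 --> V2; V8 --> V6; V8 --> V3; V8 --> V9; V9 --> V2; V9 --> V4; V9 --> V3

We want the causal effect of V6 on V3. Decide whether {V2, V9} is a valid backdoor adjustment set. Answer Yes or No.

Backdoor paths from V6 to V3 (paths whose first edge points into V6):
  P1: V6 <- V8 -> V9 -> V4 -> V2 -> V3
  P2: V6 <- V8 -> V9 -> V2 -> V3
  P3: V6 <- V8 -> V9 -> V3
  P4: V6 <- V8 -> V3
Condition 1 (no descendant of V6 in the set): holds — descendants of V6 are {V3}; none are in {V2, V9}.
Condition 2 (every backdoor path blocked by {V2, V9}):
  P1: blocked at chain node V9 ∈ conditioning set.
  P2: blocked at chain node V9 ∈ conditioning set.
  P3: blocked at chain node V9 ∈ conditioning set.
  P4: open — no interior node is in the conditioning set.
{V2, V9} does not satisfy the backdoor criterion.

No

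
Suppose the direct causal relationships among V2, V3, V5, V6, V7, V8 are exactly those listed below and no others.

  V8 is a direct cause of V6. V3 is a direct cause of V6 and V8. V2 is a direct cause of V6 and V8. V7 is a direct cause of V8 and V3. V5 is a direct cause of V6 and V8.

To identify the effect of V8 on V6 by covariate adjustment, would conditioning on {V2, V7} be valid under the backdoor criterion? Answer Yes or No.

No

Backdoor paths from V8 to V6 (paths whose first edge points into V8):
  P1: V8 <- V7 -> V3 -> V6
  P2: V8 <- V2 -> V6
  P3: V8 <- V5 -> V6
  P4: V8 <- V3 -> V6
Condition 1 (no descendant of V8 in the set): holds — descendants of V8 are {V6}; none are in {V2, V7}.
Condition 2 (every backdoor path blocked by {V2, V7}):
  P1: blocked at fork node V7 ∈ conditioning set.
  P2: blocked at fork node V2 ∈ conditioning set.
  P3: open — no interior node is in the conditioning set.
  P4: open — no interior node is in the conditioning set.
{V2, V7} does not satisfy the backdoor criterion.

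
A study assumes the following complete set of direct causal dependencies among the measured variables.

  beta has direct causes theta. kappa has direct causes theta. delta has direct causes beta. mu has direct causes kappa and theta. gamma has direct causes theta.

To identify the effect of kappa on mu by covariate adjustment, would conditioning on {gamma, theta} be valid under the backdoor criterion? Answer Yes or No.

Backdoor paths from kappa to mu (paths whose first edge points into kappa):
  P1: kappa <- theta -> mu
Condition 1 (no descendant of kappa in the set): holds — descendants of kappa are {mu}; none are in {gamma, theta}.
Condition 2 (every backdoor path blocked by {gamma, theta}):
  P1: blocked at fork node theta ∈ conditioning set.
{gamma, theta} satisfies the backdoor criterion.

Yes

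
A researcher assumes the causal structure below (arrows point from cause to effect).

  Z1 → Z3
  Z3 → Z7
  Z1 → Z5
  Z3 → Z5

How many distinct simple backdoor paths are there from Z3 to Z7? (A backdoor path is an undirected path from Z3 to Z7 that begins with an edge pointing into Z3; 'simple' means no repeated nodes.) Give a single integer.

0

A backdoor path from Z3 to Z7 is any simple undirected path whose first edge points into Z3 (i.e. leaves Z3 via a parent).
Parents of Z3: {Z1}.
No simple path from any parent of Z3 reaches Z7 without revisiting Z3, so there are no backdoor paths.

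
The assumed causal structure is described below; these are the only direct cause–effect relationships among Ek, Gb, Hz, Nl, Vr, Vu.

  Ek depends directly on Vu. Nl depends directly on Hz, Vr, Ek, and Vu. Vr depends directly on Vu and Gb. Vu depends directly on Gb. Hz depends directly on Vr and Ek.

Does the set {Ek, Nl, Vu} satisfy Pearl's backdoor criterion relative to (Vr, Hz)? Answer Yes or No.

Backdoor paths from Vr to Hz (paths whose first edge points into Vr):
  P1: Vr <- Gb -> Vu -> Ek -> Hz
  P2: Vr <- Gb -> Vu -> Ek -> Nl <- Hz
  P3: Vr <- Gb -> Vu -> Nl <- Ek -> Hz
  P4: Vr <- Gb -> Vu -> Nl <- Hz
  P5: Vr <- Vu -> Ek -> Hz
  P6: Vr <- Vu -> Ek -> Nl <- Hz
  P7: Vr <- Vu -> Nl <- Ek -> Hz
  P8: Vr <- Vu -> Nl <- Hz
Condition 1 (no descendant of Vr in the set): FAILS — Nl is a descendant of Vr.
Condition 2 (every backdoor path blocked by {Ek, Nl, Vu}):
  P1: blocked at chain node Vu ∈ conditioning set.
  P2: blocked at chain node Vu ∈ conditioning set.
  P3: blocked at chain node Vu ∈ conditioning set.
  P4: blocked at chain node Vu ∈ conditioning set.
  P5: blocked at fork node Vu ∈ conditioning set.
  P6: blocked at fork node Vu ∈ conditioning set.
  P7: blocked at fork node Vu ∈ conditioning set.
  P8: blocked at fork node Vu ∈ conditioning set.
{Ek, Nl, Vu} does not satisfy the backdoor criterion.

No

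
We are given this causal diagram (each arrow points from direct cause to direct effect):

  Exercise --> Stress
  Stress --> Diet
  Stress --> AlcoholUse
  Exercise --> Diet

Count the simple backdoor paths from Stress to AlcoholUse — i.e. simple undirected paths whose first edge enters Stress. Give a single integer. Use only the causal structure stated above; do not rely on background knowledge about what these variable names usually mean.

A backdoor path from Stress to AlcoholUse is any simple undirected path whose first edge points into Stress (i.e. leaves Stress via a parent).
Parents of Stress: {Exercise}.
No simple path from any parent of Stress reaches AlcoholUse without revisiting Stress, so there are no backdoor paths.

0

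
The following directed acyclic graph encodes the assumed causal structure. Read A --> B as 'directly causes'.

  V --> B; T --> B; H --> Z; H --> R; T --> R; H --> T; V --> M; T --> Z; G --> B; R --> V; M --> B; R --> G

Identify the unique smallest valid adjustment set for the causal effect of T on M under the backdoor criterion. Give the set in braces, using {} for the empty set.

Variables eligible for adjustment (non-descendants of T, excluding T and M): {H}.
Backdoor paths from T to M:
  P1: T <- H -> R -> V -> M
  P2: T <- H -> R -> V -> B <- M
  P3: T <- H -> R -> G -> B <- V -> M
  P4: T <- H -> R -> G -> B <- M
The empty set is not sufficient: P1 (T <- H -> R -> V -> M) has no collider blocking it and no conditioned non-collider, so it is open.
Try {H}:
  P1: blocked at fork node H ∈ conditioning set.
  P2: blocked at fork node H ∈ conditioning set.
  P3: blocked at fork node H ∈ conditioning set.
  P4: blocked at fork node H ∈ conditioning set.
{H} contains no descendant of T and blocks every backdoor path.
{H} is the unique smallest valid adjustment set.

{H}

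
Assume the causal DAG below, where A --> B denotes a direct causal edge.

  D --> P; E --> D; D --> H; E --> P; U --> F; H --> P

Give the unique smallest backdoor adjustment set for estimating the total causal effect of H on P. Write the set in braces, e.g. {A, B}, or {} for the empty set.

Variables eligible for adjustment (non-descendants of H, excluding H and P): {D, E, F, U}.
Backdoor paths from H to P:
  P1: H <- D <- E -> P
  P2: H <- D -> P
The empty set is not sufficient: P1 (H <- D <- E -> P) has no collider blocking it and no conditioned non-collider, so it is open.
Try {D}:
  P1: blocked at chain node D ∈ conditioning set.
  P2: blocked at fork node D ∈ conditioning set.
{D} contains no descendant of H and blocks every backdoor path.
No other singleton works — e.g. {E} leaves P2 open — so {D} is the unique smallest valid adjustment set.

{D}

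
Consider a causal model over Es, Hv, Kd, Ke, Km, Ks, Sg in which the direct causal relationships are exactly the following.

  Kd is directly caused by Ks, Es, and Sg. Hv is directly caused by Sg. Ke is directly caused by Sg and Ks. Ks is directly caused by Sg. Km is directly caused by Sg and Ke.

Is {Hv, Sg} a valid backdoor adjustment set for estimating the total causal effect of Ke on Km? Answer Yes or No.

Backdoor paths from Ke to Km (paths whose first edge points into Ke):
  P1: Ke <- Sg -> Km
  P2: Ke <- Ks <- Sg -> Km
  P3: Ke <- Ks -> Kd <- Sg -> Km
Condition 1 (no descendant of Ke in the set): holds — descendants of Ke are {Km}; none are in {Hv, Sg}.
Condition 2 (every backdoor path blocked by {Hv, Sg}):
  P1: blocked at fork node Sg ∈ conditioning set.
  P2: blocked at fork node Sg ∈ conditioning set.
  P3: blocked at collider Kd (neither it nor any descendant is in the conditioning set).
{Hv, Sg} satisfies the backdoor criterion.

Yes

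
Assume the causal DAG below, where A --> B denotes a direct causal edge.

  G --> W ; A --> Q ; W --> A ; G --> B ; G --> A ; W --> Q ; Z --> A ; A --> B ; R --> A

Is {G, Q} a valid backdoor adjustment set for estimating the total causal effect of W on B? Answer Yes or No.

Backdoor paths from W to B (paths whose first edge points into W):
  P1: W <- G -> A -> B
  P2: W <- G -> B
Condition 1 (no descendant of W in the set): FAILS — Q is a descendant of W.
Condition 2 (every backdoor path blocked by {G, Q}):
  P1: blocked at fork node G ∈ conditioning set.
  P2: blocked at fork node G ∈ conditioning set.
{G, Q} does not satisfy the backdoor criterion.

No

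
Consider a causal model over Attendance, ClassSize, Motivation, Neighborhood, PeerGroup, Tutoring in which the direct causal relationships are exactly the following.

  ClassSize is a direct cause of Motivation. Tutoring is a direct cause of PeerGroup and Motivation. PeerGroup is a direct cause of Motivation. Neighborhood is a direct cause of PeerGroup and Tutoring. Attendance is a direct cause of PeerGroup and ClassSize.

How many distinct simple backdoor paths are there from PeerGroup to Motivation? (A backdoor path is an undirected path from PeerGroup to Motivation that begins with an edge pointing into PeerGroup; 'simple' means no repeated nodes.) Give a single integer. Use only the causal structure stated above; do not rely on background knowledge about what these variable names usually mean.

3

A backdoor path from PeerGroup to Motivation is any simple undirected path whose first edge points into PeerGroup (i.e. leaves PeerGroup via a parent).
Parents of PeerGroup: {Attendance, Neighborhood, Tutoring}.
Enumerating:
  P1: PeerGroup <- Neighborhood -> Tutoring -> Motivation
  P2: PeerGroup <- Attendance -> ClassSize -> Motivation
  P3: PeerGroup <- Tutoring -> Motivation
That exhausts the simple backdoor paths. Count: 3.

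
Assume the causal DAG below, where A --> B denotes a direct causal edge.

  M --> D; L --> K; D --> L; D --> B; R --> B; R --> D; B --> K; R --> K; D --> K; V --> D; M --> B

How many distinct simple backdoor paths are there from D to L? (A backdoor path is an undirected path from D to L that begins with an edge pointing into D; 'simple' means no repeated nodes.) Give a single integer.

4

A backdoor path from D to L is any simple undirected path whose first edge points into D (i.e. leaves D via a parent).
Parents of D: {M, R, V}.
Enumerating:
  P1: D <- R -> B -> K <- L
  P2: D <- R -> K <- L
  P3: D <- M -> B <- R -> K <- L
  P4: D <- M -> B -> K <- L
That exhausts the simple backdoor paths. Count: 4.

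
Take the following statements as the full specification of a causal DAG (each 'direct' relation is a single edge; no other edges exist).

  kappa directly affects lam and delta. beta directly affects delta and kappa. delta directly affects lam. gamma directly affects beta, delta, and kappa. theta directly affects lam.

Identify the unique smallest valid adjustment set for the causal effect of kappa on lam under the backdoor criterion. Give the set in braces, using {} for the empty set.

Variables eligible for adjustment (non-descendants of kappa, excluding kappa and lam): {beta, gamma, theta}.
Backdoor paths from kappa to lam:
  P1: kappa <- gamma -> beta -> delta -> lam
  P2: kappa <- gamma -> delta -> lam
  P3: kappa <- beta <- gamma -> delta -> lam
  P4: kappa <- beta -> delta -> lam
The empty set is not sufficient: P1 (kappa <- gamma -> beta -> delta -> lam) has no collider blocking it and no conditioned non-collider, so it is open.
Try {beta, gamma}:
  P1: blocked at fork node gamma ∈ conditioning set.
  P2: blocked at fork node gamma ∈ conditioning set.
  P3: blocked at chain node beta ∈ conditioning set.
  P4: blocked at fork node beta ∈ conditioning set.
{beta, gamma} contains no descendant of kappa and blocks every backdoor path.
Every element of {beta, gamma} is needed (dropping beta leaves P4 open; dropping gamma leaves P2 open), so no proper subset is valid.
Among all size-2 subsets of the eligible variables, only {beta, gamma} blocks every backdoor path, so it is the unique smallest valid adjustment set.

{beta, gamma}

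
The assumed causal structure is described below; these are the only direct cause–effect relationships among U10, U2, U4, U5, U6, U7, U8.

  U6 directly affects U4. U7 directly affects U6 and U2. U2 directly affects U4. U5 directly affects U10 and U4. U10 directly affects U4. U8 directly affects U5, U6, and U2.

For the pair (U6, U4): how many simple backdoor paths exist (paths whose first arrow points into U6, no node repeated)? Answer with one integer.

A backdoor path from U6 to U4 is any simple undirected path whose first edge points into U6 (i.e. leaves U6 via a parent).
Parents of U6: {U7, U8}.
Enumerating:
  P1: U6 <- U7 -> U2 <- U8 -> U5 -> U10 -> U4
  P2: U6 <- U7 -> U2 <- U8 -> U5 -> U4
  P3: U6 <- U7 -> U2 -> U4
  P4: U6 <- U8 -> U5 -> U10 -> U4
  P5: U6 <- U8 -> U5 -> U4
  P6: U6 <- U8 -> U2 -> U4
That exhausts the simple backdoor paths. Count: 6.

6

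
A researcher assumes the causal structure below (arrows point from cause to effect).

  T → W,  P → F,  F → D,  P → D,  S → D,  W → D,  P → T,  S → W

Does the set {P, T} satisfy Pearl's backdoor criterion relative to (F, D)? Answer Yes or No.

Backdoor paths from F to D (paths whose first edge points into F):
  P1: F <- P -> T -> W <- S -> D
  P2: F <- P -> T -> W -> D
  P3: F <- P -> D
Condition 1 (no descendant of F in the set): holds — descendants of F are {D}; none are in {P, T}.
Condition 2 (every backdoor path blocked by {P, T}):
  P1: blocked at fork node P ∈ conditioning set.
  P2: blocked at fork node P ∈ conditioning set.
  P3: blocked at fork node P ∈ conditioning set.
{P, T} satisfies the backdoor criterion.

Yes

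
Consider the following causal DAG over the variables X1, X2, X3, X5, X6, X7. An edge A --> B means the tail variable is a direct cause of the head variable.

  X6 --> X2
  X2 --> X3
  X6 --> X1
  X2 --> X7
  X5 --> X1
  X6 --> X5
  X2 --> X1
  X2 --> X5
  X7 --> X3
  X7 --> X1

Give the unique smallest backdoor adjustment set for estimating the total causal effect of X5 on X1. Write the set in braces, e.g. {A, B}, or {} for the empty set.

{X2, X6}

Variables eligible for adjustment (non-descendants of X5, excluding X5 and X1): {X2, X3, X6, X7}.
Backdoor paths from X5 to X1:
  P1: X5 <- X6 -> X2 -> X7 -> X1
  P2: X5 <- X6 -> X2 -> X1
  P3: X5 <- X6 -> X2 -> X3 <- X7 -> X1
  P4: X5 <- X6 -> X1
  P5: X5 <- X2 <- X6 -> X1
  P6: X5 <- X2 -> X7 -> X1
  P7: X5 <- X2 -> X1
  P8: X5 <- X2 -> X3 <- X7 -> X1
The empty set is not sufficient: P1 (X5 <- X6 -> X2 -> X7 -> X1) has no collider blocking it and no conditioned non-collider, so it is open.
Try {X2, X6}:
  P1: blocked at fork node X6 ∈ conditioning set.
  P2: blocked at fork node X6 ∈ conditioning set.
  P3: blocked at fork node X6 ∈ conditioning set.
  P4: blocked at fork node X6 ∈ conditioning set.
  P5: blocked at chain node X2 ∈ conditioning set.
  P6: blocked at fork node X2 ∈ conditioning set.
  P7: blocked at fork node X2 ∈ conditioning set.
  P8: blocked at fork node X2 ∈ conditioning set.
{X2, X6} contains no descendant of X5 and blocks every backdoor path.
Every element of {X2, X6} is needed (dropping X2 leaves P6 open; dropping X6 leaves P4 open), so no proper subset is valid.
Among all size-2 subsets of the eligible variables, only {X2, X6} blocks every backdoor path, so it is the unique smallest valid adjustment set.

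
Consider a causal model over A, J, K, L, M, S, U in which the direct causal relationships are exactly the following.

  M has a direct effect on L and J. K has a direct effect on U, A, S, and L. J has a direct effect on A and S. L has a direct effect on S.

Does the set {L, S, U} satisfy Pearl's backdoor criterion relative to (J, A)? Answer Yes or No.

Backdoor paths from J to A (paths whose first edge points into J):
  P1: J <- M -> L <- K -> A
  P2: J <- M -> L -> S <- K -> A
Condition 1 (no descendant of J in the set): FAILS — S is a descendant of J.
Condition 2 (every backdoor path blocked by {L, S, U}):
  P1: open — collider(s) L are conditioned on (or have a conditioned descendant) and no non-collider on the path is in the set.
  P2: blocked at chain node L ∈ conditioning set.
{L, S, U} does not satisfy the backdoor criterion.

No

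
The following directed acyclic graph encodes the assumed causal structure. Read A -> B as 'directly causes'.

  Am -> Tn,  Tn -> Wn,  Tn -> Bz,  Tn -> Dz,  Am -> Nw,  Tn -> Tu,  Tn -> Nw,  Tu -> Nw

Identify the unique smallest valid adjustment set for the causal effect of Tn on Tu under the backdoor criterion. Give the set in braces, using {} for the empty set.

Variables eligible for adjustment (non-descendants of Tn, excluding Tn and Tu): {Am}.
Backdoor paths from Tn to Tu:
  P1: Tn <- Am -> Nw <- Tu
Each backdoor path contains an unconditioned collider, so every path is already blocked with the empty conditioning set:
  P1: blocked at collider Nw (neither it nor any descendant is in the conditioning set).
The empty set is therefore the unique smallest valid set.

{}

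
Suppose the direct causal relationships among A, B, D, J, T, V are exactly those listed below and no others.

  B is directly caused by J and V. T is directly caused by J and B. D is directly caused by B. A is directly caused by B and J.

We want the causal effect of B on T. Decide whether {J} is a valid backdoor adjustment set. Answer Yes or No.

Backdoor paths from B to T (paths whose first edge points into B):
  P1: B <- J -> T
Condition 1 (no descendant of B in the set): holds — descendants of B are {A, D, T}; none are in {J}.
Condition 2 (every backdoor path blocked by {J}):
  P1: blocked at fork node J ∈ conditioning set.
{J} satisfies the backdoor criterion.

Yes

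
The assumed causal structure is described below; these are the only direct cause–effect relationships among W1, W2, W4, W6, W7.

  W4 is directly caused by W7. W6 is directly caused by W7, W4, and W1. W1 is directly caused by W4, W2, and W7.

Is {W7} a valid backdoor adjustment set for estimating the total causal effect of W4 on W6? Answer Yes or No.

Backdoor paths from W4 to W6 (paths whose first edge points into W4):
  P1: W4 <- W7 -> W1 -> W6
  P2: W4 <- W7 -> W6
Condition 1 (no descendant of W4 in the set): holds — descendants of W4 are {W1, W6}; none are in {W7}.
Condition 2 (every backdoor path blocked by {W7}):
  P1: blocked at fork node W7 ∈ conditioning set.
  P2: blocked at fork node W7 ∈ conditioning set.
{W7} satisfies the backdoor criterion.

Yes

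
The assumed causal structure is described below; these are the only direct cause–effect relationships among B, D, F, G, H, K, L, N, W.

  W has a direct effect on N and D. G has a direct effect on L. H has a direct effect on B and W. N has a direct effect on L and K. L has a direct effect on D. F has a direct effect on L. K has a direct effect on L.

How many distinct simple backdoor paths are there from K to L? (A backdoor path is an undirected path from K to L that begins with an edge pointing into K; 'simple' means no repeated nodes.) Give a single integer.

A backdoor path from K to L is any simple undirected path whose first edge points into K (i.e. leaves K via a parent).
Parents of K: {N}.
Enumerating:
  P1: K <- N <- W -> D <- L
  P2: K <- N -> L
That exhausts the simple backdoor paths. Count: 2.

2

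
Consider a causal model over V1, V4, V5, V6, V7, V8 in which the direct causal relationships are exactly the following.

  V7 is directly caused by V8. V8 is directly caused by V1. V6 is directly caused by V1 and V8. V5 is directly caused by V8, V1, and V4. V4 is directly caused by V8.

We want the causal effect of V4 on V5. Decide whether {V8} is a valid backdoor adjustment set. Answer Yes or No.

Yes

Backdoor paths from V4 to V5 (paths whose first edge points into V4):
  P1: V4 <- V8 <- V1 -> V5
  P2: V4 <- V8 -> V6 <- V1 -> V5
  P3: V4 <- V8 -> V5
Condition 1 (no descendant of V4 in the set): holds — descendants of V4 are {V5}; none are in {V8}.
Condition 2 (every backdoor path blocked by {V8}):
  P1: blocked at chain node V8 ∈ conditioning set.
  P2: blocked at fork node V8 ∈ conditioning set.
  P3: blocked at fork node V8 ∈ conditioning set.
{V8} satisfies the backdoor criterion.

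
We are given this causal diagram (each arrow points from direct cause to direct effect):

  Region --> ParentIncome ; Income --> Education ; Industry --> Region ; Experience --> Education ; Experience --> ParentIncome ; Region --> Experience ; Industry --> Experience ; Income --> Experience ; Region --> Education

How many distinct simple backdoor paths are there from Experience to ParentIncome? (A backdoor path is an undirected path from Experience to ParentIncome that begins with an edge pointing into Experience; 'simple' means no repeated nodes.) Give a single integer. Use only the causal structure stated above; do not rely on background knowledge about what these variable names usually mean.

A backdoor path from Experience to ParentIncome is any simple undirected path whose first edge points into Experience (i.e. leaves Experience via a parent).
Parents of Experience: {Income, Industry, Region}.
Enumerating:
  P1: Experience <- Industry -> Region -> ParentIncome
  P2: Experience <- Region -> ParentIncome
  P3: Experience <- Income -> Education <- Region -> ParentIncome
That exhausts the simple backdoor paths. Count: 3.

3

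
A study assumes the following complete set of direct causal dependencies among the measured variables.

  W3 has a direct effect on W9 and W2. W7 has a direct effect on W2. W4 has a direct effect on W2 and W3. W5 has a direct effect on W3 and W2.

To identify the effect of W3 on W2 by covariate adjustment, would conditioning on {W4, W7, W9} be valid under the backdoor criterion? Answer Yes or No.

No

Backdoor paths from W3 to W2 (paths whose first edge points into W3):
  P1: W3 <- W4 -> W2
  P2: W3 <- W5 -> W2
Condition 1 (no descendant of W3 in the set): FAILS — W9 is a descendant of W3.
Condition 2 (every backdoor path blocked by {W4, W7, W9}):
  P1: blocked at fork node W4 ∈ conditioning set.
  P2: open — no interior node is in the conditioning set.
{W4, W7, W9} does not satisfy the backdoor criterion.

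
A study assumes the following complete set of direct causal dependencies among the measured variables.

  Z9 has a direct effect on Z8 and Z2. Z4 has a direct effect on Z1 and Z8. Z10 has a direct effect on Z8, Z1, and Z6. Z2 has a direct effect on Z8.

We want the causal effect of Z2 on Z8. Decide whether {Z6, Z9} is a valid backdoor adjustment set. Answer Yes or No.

Yes

Backdoor paths from Z2 to Z8 (paths whose first edge points into Z2):
  P1: Z2 <- Z9 -> Z8
Condition 1 (no descendant of Z2 in the set): holds — descendants of Z2 are {Z8}; none are in {Z6, Z9}.
Condition 2 (every backdoor path blocked by {Z6, Z9}):
  P1: blocked at fork node Z9 ∈ conditioning set.
{Z6, Z9} satisfies the backdoor criterion.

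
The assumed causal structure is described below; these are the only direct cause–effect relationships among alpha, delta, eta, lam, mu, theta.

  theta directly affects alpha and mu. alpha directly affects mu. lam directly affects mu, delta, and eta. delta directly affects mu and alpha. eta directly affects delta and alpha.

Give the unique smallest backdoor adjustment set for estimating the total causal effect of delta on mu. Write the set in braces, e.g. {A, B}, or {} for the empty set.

Variables eligible for adjustment (non-descendants of delta, excluding delta and mu): {eta, lam, theta}.
Backdoor paths from delta to mu:
  P1: delta <- lam -> eta -> alpha <- theta -> mu
  P2: delta <- lam -> eta -> alpha -> mu
  P3: delta <- lam -> mu
  P4: delta <- eta <- lam -> mu
  P5: delta <- eta -> alpha <- theta -> mu
  P6: delta <- eta -> alpha -> mu
The empty set is not sufficient: P2 (delta <- lam -> eta -> alpha -> mu) has no collider blocking it and no conditioned non-collider, so it is open.
Try {eta, lam}:
  P1: blocked at fork node lam ∈ conditioning set.
  P2: blocked at fork node lam ∈ conditioning set.
  P3: blocked at fork node lam ∈ conditioning set.
  P4: blocked at chain node eta ∈ conditioning set.
  P5: blocked at fork node eta ∈ conditioning set.
  P6: blocked at fork node eta ∈ conditioning set.
{eta, lam} contains no descendant of delta and blocks every backdoor path.
Every element of {eta, lam} is needed (dropping eta leaves P6 open; dropping lam leaves P3 open), so no proper subset is valid.
Among all size-2 subsets of the eligible variables, only {eta, lam} blocks every backdoor path, so it is the unique smallest valid adjustment set.

{eta, lam}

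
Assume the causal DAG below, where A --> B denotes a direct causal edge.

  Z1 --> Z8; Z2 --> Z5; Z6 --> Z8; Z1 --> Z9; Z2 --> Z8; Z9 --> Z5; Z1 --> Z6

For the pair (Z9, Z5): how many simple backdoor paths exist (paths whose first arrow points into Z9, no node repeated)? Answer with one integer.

2

A backdoor path from Z9 to Z5 is any simple undirected path whose first edge points into Z9 (i.e. leaves Z9 via a parent).
Parents of Z9: {Z1}.
Enumerating:
  P1: Z9 <- Z1 -> Z6 -> Z8 <- Z2 -> Z5
  P2: Z9 <- Z1 -> Z8 <- Z2 -> Z5
That exhausts the simple backdoor paths. Count: 2.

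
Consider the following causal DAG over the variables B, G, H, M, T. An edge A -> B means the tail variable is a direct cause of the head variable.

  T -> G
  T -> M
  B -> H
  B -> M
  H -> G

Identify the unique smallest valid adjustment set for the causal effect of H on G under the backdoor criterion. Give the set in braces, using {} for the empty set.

{}

Variables eligible for adjustment (non-descendants of H, excluding H and G): {B, M, T}.
Backdoor paths from H to G:
  P1: H <- B -> M <- T -> G
Each backdoor path contains an unconditioned collider, so every path is already blocked with the empty conditioning set:
  P1: blocked at collider M (neither it nor any descendant is in the conditioning set).
The empty set is therefore the unique smallest valid set.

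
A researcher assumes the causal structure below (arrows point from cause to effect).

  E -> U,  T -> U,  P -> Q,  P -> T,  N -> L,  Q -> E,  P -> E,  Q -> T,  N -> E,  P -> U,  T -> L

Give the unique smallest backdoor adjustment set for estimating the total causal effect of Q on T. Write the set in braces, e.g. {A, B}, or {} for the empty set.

Variables eligible for adjustment (non-descendants of Q, excluding Q and T): {N, P}.
Backdoor paths from Q to T:
  P1: Q <- P -> E <- N -> L <- T
  P2: Q <- P -> E -> U <- T
  P3: Q <- P -> T
  P4: Q <- P -> U <- E <- N -> L <- T
  P5: Q <- P -> U <- T
The empty set is not sufficient: P3 (Q <- P -> T) has no collider blocking it and no conditioned non-collider, so it is open.
Try {P}:
  P1: blocked at fork node P ∈ conditioning set.
  P2: blocked at fork node P ∈ conditioning set.
  P3: blocked at fork node P ∈ conditioning set.
  P4: blocked at fork node P ∈ conditioning set.
  P5: blocked at fork node P ∈ conditioning set.
{P} contains no descendant of Q and blocks every backdoor path.
No other singleton works — e.g. {N} leaves P3 open — so {P} is the unique smallest valid adjustment set.

{P}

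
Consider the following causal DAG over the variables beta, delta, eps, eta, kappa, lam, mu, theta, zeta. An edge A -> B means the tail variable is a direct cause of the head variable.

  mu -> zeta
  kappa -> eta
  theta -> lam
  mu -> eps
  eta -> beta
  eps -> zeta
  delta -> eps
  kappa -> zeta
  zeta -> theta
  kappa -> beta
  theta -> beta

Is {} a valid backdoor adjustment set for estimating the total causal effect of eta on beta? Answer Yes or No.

No

Backdoor paths from eta to beta (paths whose first edge points into eta):
  P1: eta <- kappa -> zeta -> theta -> beta
  P2: eta <- kappa -> beta
Condition 1 (no descendant of eta in the set): holds — descendants of eta are {beta}; none are in {}.
Condition 2 (every backdoor path blocked by {}):
  P1: open — no interior node is in the conditioning set.
  P2: open — no interior node is in the conditioning set.
{} does not satisfy the backdoor criterion.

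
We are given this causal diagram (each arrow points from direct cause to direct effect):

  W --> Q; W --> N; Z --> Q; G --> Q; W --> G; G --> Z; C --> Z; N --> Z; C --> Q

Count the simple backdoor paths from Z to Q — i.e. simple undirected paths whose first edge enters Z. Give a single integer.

5

A backdoor path from Z to Q is any simple undirected path whose first edge points into Z (i.e. leaves Z via a parent).
Parents of Z: {C, G, N}.
Enumerating:
  P1: Z <- G <- W -> Q
  P2: Z <- G -> Q
  P3: Z <- N <- W -> G -> Q
  P4: Z <- N <- W -> Q
  P5: Z <- C -> Q
That exhausts the simple backdoor paths. Count: 5.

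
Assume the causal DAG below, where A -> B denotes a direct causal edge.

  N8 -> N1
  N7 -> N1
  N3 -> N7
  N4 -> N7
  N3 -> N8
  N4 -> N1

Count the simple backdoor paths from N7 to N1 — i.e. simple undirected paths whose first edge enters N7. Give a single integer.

2

A backdoor path from N7 to N1 is any simple undirected path whose first edge points into N7 (i.e. leaves N7 via a parent).
Parents of N7: {N3, N4}.
Enumerating:
  P1: N7 <- N4 -> N1
  P2: N7 <- N3 -> N8 -> N1
That exhausts the simple backdoor paths. Count: 2.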